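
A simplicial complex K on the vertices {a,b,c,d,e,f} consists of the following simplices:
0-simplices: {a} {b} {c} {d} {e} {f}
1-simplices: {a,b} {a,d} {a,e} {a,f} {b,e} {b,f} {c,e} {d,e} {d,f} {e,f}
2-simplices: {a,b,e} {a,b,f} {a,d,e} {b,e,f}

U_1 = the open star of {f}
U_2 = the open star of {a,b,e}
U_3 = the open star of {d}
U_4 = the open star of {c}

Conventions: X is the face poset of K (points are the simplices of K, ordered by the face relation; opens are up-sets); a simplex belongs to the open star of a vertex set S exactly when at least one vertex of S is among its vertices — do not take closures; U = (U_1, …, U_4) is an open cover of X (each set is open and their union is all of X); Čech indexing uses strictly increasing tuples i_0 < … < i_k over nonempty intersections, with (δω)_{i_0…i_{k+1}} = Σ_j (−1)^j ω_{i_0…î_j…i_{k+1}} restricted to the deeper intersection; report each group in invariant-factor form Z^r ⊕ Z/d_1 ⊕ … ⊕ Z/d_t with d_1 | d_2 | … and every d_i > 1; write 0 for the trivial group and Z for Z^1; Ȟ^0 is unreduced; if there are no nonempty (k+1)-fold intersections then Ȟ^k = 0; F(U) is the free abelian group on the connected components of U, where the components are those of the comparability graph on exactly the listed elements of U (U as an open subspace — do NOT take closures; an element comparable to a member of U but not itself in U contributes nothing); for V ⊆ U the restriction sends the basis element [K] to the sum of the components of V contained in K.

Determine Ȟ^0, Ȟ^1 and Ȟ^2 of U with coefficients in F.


Ȟ^0(U;F) ≅ Z, Ȟ^1(U;F) ≅ Z, Ȟ^2(U;F) ≅ 0

cover nerve:
  U1={{f},{a,f},{b,f},{d,f},{e,f},{a,b,f},{b,e,f}} U2={{a},{b},{e},{a,b},{a,d},{a,e},{a,f},{b,e},{b,f},{c,e},{d,e},{e,f},{a,b,e},{a,b,f},{a,d,e},{b,e,f}} U3={{d},{a,d},{d,e},{d,f},{a,d,e}} U4={{c},{c,e}}
  U12={{a,f},{b,f},{e,f},{a,b,f},{b,e,f}} U13={{d,f}} U23={{a,d},{d,e},{a,d,e}} U24={{c,e}}
components per intersection:
  U1: {{f},{a,f},{b,f},{d,f},{e,f},{a,b,f},{b,e,f}}
  U2: {{a},{b},{e},{a,b},{a,d},{a,e},{a,f},{b,e},{b,f},{c,e},{d,e},{e,f},{a,b,e},{a,b,f},{a,d,e},{b,e,f}}
  U3: {{d},{a,d},{d,e},{d,f},{a,d,e}}
  U4: {{c},{c,e}}
  U12: {{a,f},{b,f},{e,f},{a,b,f},{b,e,f}}
  U13: {{d,f}}
  U23: {{a,d},{d,e},{a,d,e}}
  U24: {{c,e}}
C dims 4,4; δ0: rk 3, SNF 1^3
Ȟ^0: (4−3)−0=1 ⇒ Z
Ȟ^1: (4−0)−3=1 ⇒ Z
Ȟ^2: (0−0)−0=0 ⇒ 0


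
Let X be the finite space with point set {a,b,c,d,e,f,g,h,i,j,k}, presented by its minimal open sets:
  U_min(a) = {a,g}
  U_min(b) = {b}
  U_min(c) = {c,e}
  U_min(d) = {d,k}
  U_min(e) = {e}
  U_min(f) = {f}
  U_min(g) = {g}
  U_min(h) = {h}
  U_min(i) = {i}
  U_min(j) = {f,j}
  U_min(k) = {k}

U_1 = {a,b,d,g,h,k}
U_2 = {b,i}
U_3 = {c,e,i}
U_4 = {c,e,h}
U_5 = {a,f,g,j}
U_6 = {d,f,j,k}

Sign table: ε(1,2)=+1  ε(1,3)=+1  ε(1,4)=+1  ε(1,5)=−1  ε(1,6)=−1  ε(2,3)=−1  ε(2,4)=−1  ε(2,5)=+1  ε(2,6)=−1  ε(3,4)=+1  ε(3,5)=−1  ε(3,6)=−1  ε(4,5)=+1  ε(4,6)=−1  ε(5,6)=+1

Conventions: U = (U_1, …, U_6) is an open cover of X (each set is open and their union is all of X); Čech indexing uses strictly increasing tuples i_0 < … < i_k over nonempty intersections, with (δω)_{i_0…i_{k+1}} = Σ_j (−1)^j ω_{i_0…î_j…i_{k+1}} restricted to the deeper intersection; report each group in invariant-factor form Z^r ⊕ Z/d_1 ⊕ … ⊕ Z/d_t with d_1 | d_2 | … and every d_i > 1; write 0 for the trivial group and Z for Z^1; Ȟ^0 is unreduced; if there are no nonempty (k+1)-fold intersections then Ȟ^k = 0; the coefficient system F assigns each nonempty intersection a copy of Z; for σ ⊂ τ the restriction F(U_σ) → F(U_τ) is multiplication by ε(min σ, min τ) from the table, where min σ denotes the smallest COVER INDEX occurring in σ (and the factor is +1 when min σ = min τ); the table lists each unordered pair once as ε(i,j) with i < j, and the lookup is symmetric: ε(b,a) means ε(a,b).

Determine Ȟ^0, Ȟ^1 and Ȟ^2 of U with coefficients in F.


nerve of the cover:
  U12={b} U14={h} U15={a,g} U16={d,k} U23={i} U34={c,e} U56={f,j}
C dims 6,7; δ0: rk 6, SNF 1^5·2
Ȟ^0 = (6 − 6) − 0 = 0, so Ȟ^0 ≅ 0
Ȟ^1 = (7 − 0) − 6 = 1 plus torsion [2], so Ȟ^1 ≅ Z ⊕ Z/2
Ȟ^2 = (0 − 0) − 0 = 0, so Ȟ^2 ≅ 0

Ȟ^0 ≅ 0, Ȟ^1 ≅ Z ⊕ Z/2 and Ȟ^2 ≅ 0


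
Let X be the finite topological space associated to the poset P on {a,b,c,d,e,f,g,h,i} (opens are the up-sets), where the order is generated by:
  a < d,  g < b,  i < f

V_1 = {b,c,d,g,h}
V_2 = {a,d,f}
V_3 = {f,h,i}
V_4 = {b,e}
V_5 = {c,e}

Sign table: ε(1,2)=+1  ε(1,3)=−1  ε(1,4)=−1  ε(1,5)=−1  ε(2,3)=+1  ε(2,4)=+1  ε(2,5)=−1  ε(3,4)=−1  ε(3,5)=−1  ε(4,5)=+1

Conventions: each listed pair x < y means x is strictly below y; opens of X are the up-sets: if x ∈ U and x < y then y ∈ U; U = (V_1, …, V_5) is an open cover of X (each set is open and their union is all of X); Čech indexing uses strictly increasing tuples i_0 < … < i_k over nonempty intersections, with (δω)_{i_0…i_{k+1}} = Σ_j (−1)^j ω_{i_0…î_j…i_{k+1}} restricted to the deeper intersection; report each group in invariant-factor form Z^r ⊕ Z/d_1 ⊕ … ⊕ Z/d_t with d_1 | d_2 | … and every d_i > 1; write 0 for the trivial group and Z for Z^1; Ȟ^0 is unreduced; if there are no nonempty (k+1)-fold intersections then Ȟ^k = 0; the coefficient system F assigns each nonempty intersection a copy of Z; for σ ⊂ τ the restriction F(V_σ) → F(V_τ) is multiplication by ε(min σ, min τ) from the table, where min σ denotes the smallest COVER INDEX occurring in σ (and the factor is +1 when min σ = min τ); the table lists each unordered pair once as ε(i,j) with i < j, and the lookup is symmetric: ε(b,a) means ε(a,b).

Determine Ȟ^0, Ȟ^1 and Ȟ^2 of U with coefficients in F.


intersection data:
  V12={d} V13={h} V14={b} V15={c} V23={f} V45={e}
C dims 5,6; δ0: rk 5, SNF 1^4·2
Ȟ^0 = (5 − 5) − 0 = 0, so Ȟ^0 ≅ 0
Ȟ^1 = (6 − 0) − 5 = 1 plus torsion [2], so Ȟ^1 ≅ Z ⊕ Z/2
Ȟ^2 = (0 − 0) − 0 = 0, so Ȟ^2 ≅ 0

Ȟ^0(U;F) ≅ 0,  Ȟ^1(U;F) ≅ Z ⊕ Z/2,  Ȟ^2(U;F) ≅ 0


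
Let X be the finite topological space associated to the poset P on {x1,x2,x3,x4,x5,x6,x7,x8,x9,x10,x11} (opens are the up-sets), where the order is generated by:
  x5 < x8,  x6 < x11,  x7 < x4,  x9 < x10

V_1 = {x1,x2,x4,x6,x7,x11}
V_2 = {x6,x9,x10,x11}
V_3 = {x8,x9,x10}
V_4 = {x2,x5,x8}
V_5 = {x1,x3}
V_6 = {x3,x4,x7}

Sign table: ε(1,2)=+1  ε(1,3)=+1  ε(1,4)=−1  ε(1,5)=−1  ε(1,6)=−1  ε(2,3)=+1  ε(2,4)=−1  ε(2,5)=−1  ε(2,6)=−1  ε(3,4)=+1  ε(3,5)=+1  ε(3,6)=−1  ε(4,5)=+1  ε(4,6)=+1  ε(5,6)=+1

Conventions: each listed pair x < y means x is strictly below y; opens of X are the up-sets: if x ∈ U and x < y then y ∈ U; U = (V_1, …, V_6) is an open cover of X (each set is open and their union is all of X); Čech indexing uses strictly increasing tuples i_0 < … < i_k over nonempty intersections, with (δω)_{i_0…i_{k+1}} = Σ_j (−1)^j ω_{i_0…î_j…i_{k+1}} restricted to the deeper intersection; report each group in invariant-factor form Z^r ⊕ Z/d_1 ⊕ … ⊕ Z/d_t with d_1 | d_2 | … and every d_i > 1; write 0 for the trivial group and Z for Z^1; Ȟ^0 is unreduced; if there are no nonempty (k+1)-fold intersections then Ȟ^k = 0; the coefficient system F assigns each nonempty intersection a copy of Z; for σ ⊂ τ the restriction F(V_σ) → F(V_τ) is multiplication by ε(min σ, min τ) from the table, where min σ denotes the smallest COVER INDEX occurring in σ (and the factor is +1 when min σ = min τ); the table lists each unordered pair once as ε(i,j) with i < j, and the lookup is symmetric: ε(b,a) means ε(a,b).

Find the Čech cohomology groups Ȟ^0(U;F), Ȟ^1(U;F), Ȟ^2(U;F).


Ȟ^0 ≅ 0,  Ȟ^1 ≅ Z ⊕ Z/2,  Ȟ^2 ≅ 0

cover nerve:
  V12={x6,x11} V14={x2} V15={x1} V16={x4,x7} V23={x9,x10} V34={x8} V56={x3}
C dims 6,7; δ0: rk 6, SNF 1^5·2
Ȟ^0: (6−6)−0=0 ⇒ 0
Ȟ^1: (7−0)−6=1 plus torsion [2] ⇒ Z ⊕ Z/2
Ȟ^2: (0−0)−0=0 ⇒ 0


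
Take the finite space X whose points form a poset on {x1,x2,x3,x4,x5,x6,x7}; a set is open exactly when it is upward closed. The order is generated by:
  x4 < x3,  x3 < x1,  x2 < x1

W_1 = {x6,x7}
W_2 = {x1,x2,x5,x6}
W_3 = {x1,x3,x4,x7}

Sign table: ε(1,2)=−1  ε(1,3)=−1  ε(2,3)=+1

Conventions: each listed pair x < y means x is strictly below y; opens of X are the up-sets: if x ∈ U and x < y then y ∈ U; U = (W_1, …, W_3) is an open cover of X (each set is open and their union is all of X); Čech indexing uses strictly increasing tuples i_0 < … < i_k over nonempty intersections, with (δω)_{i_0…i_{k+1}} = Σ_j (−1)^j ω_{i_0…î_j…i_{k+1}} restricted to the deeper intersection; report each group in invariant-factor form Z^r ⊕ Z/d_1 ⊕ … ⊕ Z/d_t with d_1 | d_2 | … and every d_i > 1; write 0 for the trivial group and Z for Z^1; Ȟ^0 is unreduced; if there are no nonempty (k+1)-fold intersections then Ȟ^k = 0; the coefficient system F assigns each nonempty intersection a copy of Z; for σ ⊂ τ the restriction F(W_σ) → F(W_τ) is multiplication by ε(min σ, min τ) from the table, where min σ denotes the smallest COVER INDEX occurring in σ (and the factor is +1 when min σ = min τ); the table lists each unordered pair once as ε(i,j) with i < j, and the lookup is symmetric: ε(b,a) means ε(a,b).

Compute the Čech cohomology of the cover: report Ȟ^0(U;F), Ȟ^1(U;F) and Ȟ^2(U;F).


Ȟ^0 ≅ Z, Ȟ^1 ≅ Z and Ȟ^2 ≅ 0

cover nerve:
  W12={x6} W13={x7} W23={x1}
C dims 3,3; δ0: rk 2, SNF 1^2
Ȟ^0: (3−2)−0=1 ⇒ Z
Ȟ^1: (3−0)−2=1 ⇒ Z
Ȟ^2: (0−0)−0=0 ⇒ 0


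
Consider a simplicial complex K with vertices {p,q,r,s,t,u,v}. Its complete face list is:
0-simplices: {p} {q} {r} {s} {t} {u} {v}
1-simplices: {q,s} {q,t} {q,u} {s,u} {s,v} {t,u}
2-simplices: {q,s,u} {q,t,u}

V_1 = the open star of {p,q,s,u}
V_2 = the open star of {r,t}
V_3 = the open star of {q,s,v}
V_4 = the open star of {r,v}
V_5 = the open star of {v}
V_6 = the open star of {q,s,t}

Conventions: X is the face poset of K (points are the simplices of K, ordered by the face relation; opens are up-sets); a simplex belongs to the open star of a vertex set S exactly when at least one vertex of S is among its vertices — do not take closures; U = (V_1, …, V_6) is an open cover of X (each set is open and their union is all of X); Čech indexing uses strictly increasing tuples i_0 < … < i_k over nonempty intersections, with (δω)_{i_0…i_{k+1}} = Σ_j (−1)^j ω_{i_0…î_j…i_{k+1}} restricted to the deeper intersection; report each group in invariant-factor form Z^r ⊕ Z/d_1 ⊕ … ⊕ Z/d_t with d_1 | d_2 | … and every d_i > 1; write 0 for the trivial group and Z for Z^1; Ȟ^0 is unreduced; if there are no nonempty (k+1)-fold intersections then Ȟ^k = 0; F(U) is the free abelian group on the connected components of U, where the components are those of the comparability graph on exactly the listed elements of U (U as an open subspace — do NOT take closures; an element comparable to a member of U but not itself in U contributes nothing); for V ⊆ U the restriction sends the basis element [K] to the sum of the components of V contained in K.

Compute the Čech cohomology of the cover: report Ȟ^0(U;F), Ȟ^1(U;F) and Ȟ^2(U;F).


nerve of the cover:
  V1={{p},{q},{s},{u},{q,s},{q,t},{q,u},{s,u},{s,v},{t,u},{q,s,u},{q,t,u}} V2={{r},{t},{q,t},{t,u},{q,t,u}} V3={{q},{s},{v},{q,s},{q,t},{q,u},{s,u},{s,v},{q,s,u},{q,t,u}} V4={{r},{v},{s,v}} V5={{v},{s,v}} V6={{q},{s},{t},{q,s},{q,t},{q,u},{s,u},{s,v},{t,u},{q,s,u},{q,t,u}}
  V12={{q,t},{t,u},{q,t,u}} V13={{q},{s},{q,s},{q,t},{q,u},{s,u},{s,v},{q,s,u},{q,t,u}} V14={{s,v}} V15={{s,v}} V16={{q},{s},{q,s},{q,t},{q,u},{s,u},{s,v},{t,u},{q,s,u},{q,t,u}} V23={{q,t},{q,t,u}} V24={{r}} V26={{t},{q,t},{t,u},{q,t,u}} V34={{v},{s,v}} V35={{v},{s,v}} V36={{q},{s},{q,s},{q,t},{q,u},{s,u},{s,v},{q,s,u},{q,t,u}} V45={{v},{s,v}} V46={{s,v}} V56={{s,v}}
  V123={{q,t},{q,t,u}} V126={{q,t},{t,u},{q,t,u}} V134={{s,v}} V135={{s,v}} V136={{q},{s},{q,s},{q,t},{q,u},{s,u},{s,v},{q,s,u},{q,t,u}} V145={{s,v}} V146={{s,v}} V156={{s,v}} V236={{q,t},{q,t,u}} V345={{v},{s,v}} V346={{s,v}} V356={{s,v}} V456={{s,v}}
  V1236={{q,t},{q,t,u}} V1345={{s,v}} V1346={{s,v}} V1356={{s,v}} V1456={{s,v}} V3456={{s,v}}
  V13456={{s,v}}
components per intersection:
  V1: {{p}} {{q},{s},{u},{q,s},{q,t},{q,u},{s,u},{s,v},{t,u},{q,s,u},{q,t,u}}
  V2: {{r}} {{t},{q,t},{t,u},{q,t,u}}
  V3: {{q},{s},{v},{q,s},{q,t},{q,u},{s,u},{s,v},{q,s,u},{q,t,u}}
  V4: {{r}} {{v},{s,v}}
  V5: {{v},{s,v}}
  V6: {{q},{s},{t},{q,s},{q,t},{q,u},{s,u},{s,v},{t,u},{q,s,u},{q,t,u}}
  V12: {{q,t},{t,u},{q,t,u}}
  V13: {{q},{s},{q,s},{q,t},{q,u},{s,u},{s,v},{q,s,u},{q,t,u}}
  V14: {{s,v}}
  V15: {{s,v}}
  V16: {{q},{s},{q,s},{q,t},{q,u},{s,u},{s,v},{t,u},{q,s,u},{q,t,u}}
  V23: {{q,t},{q,t,u}}
  V24: {{r}}
  V26: {{t},{q,t},{t,u},{q,t,u}}
  V34: {{v},{s,v}}
  V35: {{v},{s,v}}
  V36: {{q},{s},{q,s},{q,t},{q,u},{s,u},{s,v},{q,s,u},{q,t,u}}
  V45: {{v},{s,v}}
  V46: {{s,v}}
  V56: {{s,v}}
  V123: {{q,t},{q,t,u}}
  V126: {{q,t},{t,u},{q,t,u}}
  V134: {{s,v}}
  V135: {{s,v}}
  V136: {{q},{s},{q,s},{q,t},{q,u},{s,u},{s,v},{q,s,u},{q,t,u}}
  V145: {{s,v}}
  V146: {{s,v}}
  V156: {{s,v}}
  V236: {{q,t},{q,t,u}}
  V345: {{v},{s,v}}
  V346: {{s,v}}
  V356: {{s,v}}
  V456: {{s,v}}
  V1236: {{q,t},{q,t,u}}
  V1345: {{s,v}}
  V1346: {{s,v}}
  V1356: {{s,v}}
  V1456: {{s,v}}
  V3456: {{s,v}}
  V13456: {{s,v}}
C dims 9,14,13,6; δ0: rk 6, SNF 1^6; δ1: rk 8, SNF 1^8; δ2: rk 5, SNF 1^5
Ȟ^0 = (9 − 6) − 0 = 3, so Ȟ^0 ≅ Z^3
Ȟ^1 = (14 − 8) − 6 = 0, so Ȟ^1 ≅ 0
Ȟ^2 = (13 − 5) − 8 = 0, so Ȟ^2 ≅ 0

Ȟ^0 = Z^3,  Ȟ^1 = 0,  Ȟ^2 = 0


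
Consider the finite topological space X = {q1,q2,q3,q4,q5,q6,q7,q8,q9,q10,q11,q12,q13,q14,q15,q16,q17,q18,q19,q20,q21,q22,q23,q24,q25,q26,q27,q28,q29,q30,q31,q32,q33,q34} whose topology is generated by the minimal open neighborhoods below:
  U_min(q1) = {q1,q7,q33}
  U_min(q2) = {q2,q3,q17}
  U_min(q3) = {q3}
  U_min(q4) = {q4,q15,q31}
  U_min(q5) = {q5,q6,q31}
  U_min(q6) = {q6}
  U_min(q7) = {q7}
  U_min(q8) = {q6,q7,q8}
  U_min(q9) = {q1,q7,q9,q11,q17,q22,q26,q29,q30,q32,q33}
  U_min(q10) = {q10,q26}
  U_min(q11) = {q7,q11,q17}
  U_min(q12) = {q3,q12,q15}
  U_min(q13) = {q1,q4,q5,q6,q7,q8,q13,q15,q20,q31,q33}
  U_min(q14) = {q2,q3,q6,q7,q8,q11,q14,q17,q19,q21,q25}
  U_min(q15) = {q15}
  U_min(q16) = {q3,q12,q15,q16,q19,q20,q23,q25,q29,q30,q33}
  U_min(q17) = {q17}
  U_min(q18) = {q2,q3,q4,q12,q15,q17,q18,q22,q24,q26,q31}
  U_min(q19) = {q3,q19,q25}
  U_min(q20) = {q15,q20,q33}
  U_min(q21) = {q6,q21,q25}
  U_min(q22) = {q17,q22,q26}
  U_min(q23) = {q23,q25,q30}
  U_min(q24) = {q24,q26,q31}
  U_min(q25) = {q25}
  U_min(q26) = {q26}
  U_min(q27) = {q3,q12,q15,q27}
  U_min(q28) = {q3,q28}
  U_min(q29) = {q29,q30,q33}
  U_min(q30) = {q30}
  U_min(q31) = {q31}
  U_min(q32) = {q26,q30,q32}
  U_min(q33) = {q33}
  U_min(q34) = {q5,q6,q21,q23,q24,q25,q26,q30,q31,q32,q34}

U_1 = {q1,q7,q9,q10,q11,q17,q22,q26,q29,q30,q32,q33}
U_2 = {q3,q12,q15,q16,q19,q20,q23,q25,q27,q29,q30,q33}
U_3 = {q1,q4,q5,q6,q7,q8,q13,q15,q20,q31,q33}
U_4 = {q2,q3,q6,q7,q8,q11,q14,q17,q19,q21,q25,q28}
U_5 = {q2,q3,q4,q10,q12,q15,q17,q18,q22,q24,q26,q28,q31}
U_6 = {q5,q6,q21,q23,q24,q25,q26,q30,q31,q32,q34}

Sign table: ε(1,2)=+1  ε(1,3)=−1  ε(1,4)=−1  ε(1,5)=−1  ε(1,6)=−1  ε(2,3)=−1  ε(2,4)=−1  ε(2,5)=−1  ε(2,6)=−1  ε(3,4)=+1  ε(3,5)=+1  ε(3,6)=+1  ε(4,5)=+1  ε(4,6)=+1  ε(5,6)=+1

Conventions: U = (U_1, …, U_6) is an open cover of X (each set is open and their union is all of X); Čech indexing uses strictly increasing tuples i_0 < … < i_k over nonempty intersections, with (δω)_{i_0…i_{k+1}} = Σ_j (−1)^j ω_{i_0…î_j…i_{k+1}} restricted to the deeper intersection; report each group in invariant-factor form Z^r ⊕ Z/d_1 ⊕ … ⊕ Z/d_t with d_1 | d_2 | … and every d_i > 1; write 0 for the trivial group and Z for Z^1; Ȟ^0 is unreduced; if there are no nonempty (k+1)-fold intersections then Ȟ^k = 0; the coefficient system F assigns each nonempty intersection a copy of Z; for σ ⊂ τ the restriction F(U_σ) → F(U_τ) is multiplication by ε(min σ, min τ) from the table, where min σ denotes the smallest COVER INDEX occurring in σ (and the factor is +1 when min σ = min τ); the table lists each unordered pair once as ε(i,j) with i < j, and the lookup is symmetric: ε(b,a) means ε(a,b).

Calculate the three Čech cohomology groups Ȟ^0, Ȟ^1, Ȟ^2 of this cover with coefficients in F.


Ȟ^0 = Z, Ȟ^1 = 0, Ȟ^2 = Z/2

intersection data:
  U12={q29,q30,q33} U13={q1,q7,q33} U14={q7,q11,q17} U15={q10,q17,q22,q26} U16={q26,q30,q32} U23={q15,q20,q33} U24={q3,q19,q25} U25={q3,q12,q15} U26={q23,q25,q30} U34={q6,q7,q8} U35={q4,q15,q31} U36={q5,q6,q31} U45={q2,q3,q17,q28} U46={q6,q21,q25} U56={q24,q26,q31}
  U123={q33} U126={q30} U134={q7} U145={q17} U156={q26} U235={q15} U245={q3} U246={q25} U346={q6} U356={q31}
C dims 6,15,10; δ0: rk 5, SNF 1^5; δ1: rk 10, SNF 1^9·2
Ȟ^0 = (6 − 5) − 0 = 1, so Ȟ^0 ≅ Z
Ȟ^1 = (15 − 10) − 5 = 0, so Ȟ^1 ≅ 0
Ȟ^2 = (10 − 0) − 10 = 0 plus torsion [2], so Ȟ^2 ≅ Z/2


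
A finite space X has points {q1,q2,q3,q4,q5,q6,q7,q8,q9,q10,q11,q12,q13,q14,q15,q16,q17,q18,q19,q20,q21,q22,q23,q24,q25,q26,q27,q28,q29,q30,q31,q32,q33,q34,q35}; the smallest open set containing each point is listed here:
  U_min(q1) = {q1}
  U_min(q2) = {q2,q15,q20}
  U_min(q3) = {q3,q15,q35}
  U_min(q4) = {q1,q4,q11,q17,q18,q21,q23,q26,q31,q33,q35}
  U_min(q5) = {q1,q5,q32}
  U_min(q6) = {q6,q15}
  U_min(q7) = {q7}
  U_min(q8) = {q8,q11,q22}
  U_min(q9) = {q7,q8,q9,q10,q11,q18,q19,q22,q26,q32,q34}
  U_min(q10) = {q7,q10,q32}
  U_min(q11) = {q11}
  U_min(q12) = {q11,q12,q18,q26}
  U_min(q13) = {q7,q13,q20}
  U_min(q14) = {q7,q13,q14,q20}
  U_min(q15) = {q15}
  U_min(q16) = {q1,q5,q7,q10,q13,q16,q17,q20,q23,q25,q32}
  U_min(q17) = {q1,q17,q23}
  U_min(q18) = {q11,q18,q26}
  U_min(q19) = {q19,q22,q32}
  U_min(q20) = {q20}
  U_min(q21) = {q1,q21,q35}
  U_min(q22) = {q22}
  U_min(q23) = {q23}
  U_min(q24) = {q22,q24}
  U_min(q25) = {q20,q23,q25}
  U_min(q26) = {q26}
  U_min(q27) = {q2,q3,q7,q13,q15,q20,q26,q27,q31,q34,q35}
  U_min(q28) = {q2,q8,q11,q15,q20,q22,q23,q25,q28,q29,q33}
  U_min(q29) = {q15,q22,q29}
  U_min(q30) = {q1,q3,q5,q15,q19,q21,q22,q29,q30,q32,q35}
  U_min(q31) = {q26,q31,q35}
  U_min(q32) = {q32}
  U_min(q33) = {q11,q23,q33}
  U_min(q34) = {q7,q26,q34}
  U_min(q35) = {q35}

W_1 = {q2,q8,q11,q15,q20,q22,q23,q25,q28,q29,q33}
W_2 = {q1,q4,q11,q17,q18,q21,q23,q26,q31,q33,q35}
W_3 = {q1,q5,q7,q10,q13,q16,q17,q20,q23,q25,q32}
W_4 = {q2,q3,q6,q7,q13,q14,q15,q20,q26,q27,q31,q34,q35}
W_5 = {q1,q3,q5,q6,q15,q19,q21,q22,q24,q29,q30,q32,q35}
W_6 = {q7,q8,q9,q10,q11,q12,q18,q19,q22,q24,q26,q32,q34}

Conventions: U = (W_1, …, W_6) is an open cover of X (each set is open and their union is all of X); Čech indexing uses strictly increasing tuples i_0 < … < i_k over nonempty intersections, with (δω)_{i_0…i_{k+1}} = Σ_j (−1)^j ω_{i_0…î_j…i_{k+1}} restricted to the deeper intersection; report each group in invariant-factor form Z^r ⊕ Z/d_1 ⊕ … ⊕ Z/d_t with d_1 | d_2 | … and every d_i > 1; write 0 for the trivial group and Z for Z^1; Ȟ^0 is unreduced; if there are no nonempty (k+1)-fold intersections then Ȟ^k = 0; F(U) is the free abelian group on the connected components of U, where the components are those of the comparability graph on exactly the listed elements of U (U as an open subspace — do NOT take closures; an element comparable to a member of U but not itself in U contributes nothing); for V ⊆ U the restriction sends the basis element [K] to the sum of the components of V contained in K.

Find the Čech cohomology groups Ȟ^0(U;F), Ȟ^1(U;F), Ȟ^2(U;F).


nonempty overlaps:
  W12={q11,q23,q33} W13={q20,q23,q25} W14={q2,q15,q20} W15={q15,q22,q29} W16={q8,q11,q22} W23={q1,q17,q23} W24={q26,q31,q35} W25={q1,q21,q35} W26={q11,q18,q26} W34={q7,q13,q20} W35={q1,q5,q32} W36={q7,q10,q32} W45={q3,q6,q15,q35} W46={q7,q26,q34} W56={q19,q22,q24,q32}
  W123={q23} W126={q11} W134={q20} W145={q15} W156={q22} W235={q1} W245={q35} W246={q26} W346={q7} W356={q32}
components per intersection:
  W1: {q2,q8,q11,q15,q20,q22,q23,q25,q28,q29,q33}
  W2: {q1,q4,q11,q17,q18,q21,q23,q26,q31,q33,q35}
  W3: {q1,q5,q7,q10,q13,q16,q17,q20,q23,q25,q32}
  W4: {q2,q3,q6,q7,q13,q14,q15,q20,q26,q27,q31,q34,q35}
  W5: {q1,q3,q5,q6,q15,q19,q21,q22,q24,q29,q30,q32,q35}
  W6: {q7,q8,q9,q10,q11,q12,q18,q19,q22,q24,q26,q32,q34}
  W12: {q11,q23,q33}
  W13: {q20,q23,q25}
  W14: {q2,q15,q20}
  W15: {q15,q22,q29}
  W16: {q8,q11,q22}
  W23: {q1,q17,q23}
  W24: {q26,q31,q35}
  W25: {q1,q21,q35}
  W26: {q11,q18,q26}
  W34: {q7,q13,q20}
  W35: {q1,q5,q32}
  W36: {q7,q10,q32}
  W45: {q3,q6,q15,q35}
  W46: {q7,q26,q34}
  W56: {q19,q22,q24,q32}
  W123: {q23}
  W126: {q11}
  W134: {q20}
  W145: {q15}
  W156: {q22}
  W235: {q1}
  W245: {q35}
  W246: {q26}
  W346: {q7}
  W356: {q32}
C dims 6,15,10; δ0: rk 5, SNF 1^5; δ1: rk 10, SNF 1^9·2
degree 0: 6−5−0 = 1 → Ȟ^0 ≅ Z
degree 1: 15−10−5 = 0 → Ȟ^1 ≅ 0
degree 2: 10−0−10 = 0 plus torsion [2] → Ȟ^2 ≅ Z/2

Ȟ^0 = Z; Ȟ^1 = 0; Ȟ^2 = Z/2


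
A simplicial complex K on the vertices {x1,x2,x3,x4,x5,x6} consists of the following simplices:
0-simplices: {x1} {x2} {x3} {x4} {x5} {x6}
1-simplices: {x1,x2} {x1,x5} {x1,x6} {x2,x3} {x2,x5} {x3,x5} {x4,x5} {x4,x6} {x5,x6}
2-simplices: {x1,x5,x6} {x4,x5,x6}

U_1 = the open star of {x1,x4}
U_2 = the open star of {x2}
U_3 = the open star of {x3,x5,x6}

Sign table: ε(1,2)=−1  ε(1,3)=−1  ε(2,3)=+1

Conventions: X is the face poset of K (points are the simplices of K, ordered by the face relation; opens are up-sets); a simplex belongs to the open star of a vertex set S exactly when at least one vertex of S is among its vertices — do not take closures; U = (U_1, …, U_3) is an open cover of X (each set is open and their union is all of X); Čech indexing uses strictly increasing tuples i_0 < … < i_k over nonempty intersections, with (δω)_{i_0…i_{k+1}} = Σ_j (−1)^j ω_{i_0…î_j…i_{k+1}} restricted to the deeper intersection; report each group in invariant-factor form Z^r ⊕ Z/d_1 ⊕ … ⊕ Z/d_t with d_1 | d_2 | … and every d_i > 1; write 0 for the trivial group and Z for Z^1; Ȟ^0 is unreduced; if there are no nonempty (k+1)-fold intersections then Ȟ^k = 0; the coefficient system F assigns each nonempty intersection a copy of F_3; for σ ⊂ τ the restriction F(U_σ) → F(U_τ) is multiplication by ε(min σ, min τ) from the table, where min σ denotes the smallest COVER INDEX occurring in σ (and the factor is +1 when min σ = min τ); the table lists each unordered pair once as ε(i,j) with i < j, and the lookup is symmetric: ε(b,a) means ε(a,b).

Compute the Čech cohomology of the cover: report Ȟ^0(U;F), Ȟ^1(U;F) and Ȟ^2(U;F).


nonempty intersections:
  U1={{x1},{x4},{x1,x2},{x1,x5},{x1,x6},{x4,x5},{x4,x6},{x1,x5,x6},{x4,x5,x6}} U2={{x2},{x1,x2},{x2,x3},{x2,x5}} U3={{x3},{x5},{x6},{x1,x5},{x1,x6},{x2,x3},{x2,x5},{x3,x5},{x4,x5},{x4,x6},{x5,x6},{x1,x5,x6},{x4,x5,x6}}
  U12={{x1,x2}} U13={{x1,x5},{x1,x6},{x4,x5},{x4,x6},{x1,x5,x6},{x4,x5,x6}} U23={{x2,x3},{x2,x5}}
C dims 3,3; δ0: rk_F3 2
Ȟ^0: (3−2)−0=1 ⇒ Z/3
Ȟ^1: (3−0)−2=1 ⇒ Z/3
Ȟ^2: (0−0)−0=0 ⇒ 0

Ȟ^0 ≅ Z/3,  Ȟ^1 ≅ Z/3,  Ȟ^2 ≅ 0


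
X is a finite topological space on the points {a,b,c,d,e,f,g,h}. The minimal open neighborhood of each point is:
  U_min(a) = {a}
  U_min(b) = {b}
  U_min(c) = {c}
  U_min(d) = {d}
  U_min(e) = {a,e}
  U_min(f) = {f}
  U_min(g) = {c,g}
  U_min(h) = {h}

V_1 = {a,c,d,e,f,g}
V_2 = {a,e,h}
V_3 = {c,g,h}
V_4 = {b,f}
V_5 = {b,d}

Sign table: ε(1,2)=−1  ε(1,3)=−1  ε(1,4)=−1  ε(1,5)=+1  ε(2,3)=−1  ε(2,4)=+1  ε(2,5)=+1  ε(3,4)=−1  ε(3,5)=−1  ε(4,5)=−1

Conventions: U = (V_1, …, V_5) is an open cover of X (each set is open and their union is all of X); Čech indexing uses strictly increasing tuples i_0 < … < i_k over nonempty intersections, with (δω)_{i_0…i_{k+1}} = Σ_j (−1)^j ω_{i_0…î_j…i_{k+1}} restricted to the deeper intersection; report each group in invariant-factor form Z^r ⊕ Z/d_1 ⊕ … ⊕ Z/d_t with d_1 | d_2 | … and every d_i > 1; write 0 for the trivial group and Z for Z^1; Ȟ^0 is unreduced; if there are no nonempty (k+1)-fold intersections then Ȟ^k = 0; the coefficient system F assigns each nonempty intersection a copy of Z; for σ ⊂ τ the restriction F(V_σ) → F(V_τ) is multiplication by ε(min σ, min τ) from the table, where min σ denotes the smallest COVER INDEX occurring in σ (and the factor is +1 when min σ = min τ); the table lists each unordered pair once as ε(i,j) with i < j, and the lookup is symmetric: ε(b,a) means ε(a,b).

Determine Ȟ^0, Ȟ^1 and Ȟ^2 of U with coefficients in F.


nerve simplices:
  V12={a,e} V13={c,g} V14={f} V15={d} V23={h} V45={b}
C dims 5,6; δ0: rk 5, SNF 1^4·2
degree 0: 5−5−0 = 0 → Ȟ^0 ≅ 0
degree 1: 6−0−5 = 1 plus torsion [2] → Ȟ^1 ≅ Z ⊕ Z/2
degree 2: 0−0−0 = 0 → Ȟ^2 ≅ 0

Ȟ^0(U;F) ≅ 0,  Ȟ^1(U;F) ≅ Z ⊕ Z/2,  Ȟ^2(U;F) ≅ 0


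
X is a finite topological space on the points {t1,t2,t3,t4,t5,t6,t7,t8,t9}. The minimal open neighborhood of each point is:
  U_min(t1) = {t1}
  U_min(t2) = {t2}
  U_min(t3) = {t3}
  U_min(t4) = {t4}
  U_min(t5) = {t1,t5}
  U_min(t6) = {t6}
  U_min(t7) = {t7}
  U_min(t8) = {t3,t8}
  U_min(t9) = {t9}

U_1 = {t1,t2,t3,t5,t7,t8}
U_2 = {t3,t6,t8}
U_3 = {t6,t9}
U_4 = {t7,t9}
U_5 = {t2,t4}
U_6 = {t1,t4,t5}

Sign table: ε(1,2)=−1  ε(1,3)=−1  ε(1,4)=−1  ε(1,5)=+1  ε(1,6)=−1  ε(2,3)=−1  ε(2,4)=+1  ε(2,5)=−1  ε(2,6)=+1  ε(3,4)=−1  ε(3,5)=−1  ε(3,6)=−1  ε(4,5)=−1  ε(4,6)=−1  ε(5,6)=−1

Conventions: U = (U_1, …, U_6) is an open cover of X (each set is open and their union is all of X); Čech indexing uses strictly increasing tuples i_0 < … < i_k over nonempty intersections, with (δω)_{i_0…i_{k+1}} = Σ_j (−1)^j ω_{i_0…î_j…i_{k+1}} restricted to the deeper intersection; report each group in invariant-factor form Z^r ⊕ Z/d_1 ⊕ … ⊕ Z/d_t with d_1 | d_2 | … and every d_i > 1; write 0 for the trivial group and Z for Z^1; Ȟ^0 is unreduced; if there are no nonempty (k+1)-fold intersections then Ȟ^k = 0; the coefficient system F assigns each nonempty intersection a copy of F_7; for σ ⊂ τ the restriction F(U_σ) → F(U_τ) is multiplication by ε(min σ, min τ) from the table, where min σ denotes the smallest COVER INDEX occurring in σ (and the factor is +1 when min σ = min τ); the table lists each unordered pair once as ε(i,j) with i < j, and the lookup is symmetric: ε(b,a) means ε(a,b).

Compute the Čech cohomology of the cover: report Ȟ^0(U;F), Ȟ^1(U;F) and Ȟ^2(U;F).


Ȟ^0 = Z/7, Ȟ^1 = Z/7 ⊕ Z/7, Ȟ^2 = 0

cover nerve:
  U12={t3,t8} U14={t7} U15={t2} U16={t1,t5} U23={t6} U34={t9} U56={t4}
C dims 6,7; δ0: rk_F7 5
Ȟ^0: (6−5)−0=1 ⇒ Z/7
Ȟ^1: (7−0)−5=2 ⇒ Z/7 ⊕ Z/7
Ȟ^2: (0−0)−0=0 ⇒ 0


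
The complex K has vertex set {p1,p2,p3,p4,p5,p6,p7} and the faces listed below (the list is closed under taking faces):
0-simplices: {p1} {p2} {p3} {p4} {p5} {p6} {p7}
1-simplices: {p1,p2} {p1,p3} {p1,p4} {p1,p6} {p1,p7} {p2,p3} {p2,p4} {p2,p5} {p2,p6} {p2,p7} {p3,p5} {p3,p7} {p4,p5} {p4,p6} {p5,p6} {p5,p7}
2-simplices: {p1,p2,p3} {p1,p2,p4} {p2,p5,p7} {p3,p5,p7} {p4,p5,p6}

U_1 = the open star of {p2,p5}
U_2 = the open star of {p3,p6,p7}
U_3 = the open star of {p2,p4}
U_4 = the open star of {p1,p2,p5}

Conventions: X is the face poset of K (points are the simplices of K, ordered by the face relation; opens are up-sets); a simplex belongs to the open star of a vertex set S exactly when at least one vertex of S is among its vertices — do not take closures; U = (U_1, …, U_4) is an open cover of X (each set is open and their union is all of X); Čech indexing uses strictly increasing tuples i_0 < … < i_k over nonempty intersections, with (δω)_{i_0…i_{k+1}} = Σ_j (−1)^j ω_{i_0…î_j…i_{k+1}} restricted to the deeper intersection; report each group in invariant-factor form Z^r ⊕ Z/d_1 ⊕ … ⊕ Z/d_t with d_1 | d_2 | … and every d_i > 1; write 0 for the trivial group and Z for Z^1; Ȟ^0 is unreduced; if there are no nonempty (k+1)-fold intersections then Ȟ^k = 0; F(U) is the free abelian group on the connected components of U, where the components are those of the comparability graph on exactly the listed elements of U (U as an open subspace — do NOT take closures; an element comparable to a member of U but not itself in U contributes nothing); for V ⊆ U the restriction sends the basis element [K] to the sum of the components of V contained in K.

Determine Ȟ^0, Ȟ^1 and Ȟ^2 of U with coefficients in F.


Ȟ^0 = Z,  Ȟ^1 = Z^5,  Ȟ^2 = 0

nonempty overlaps:
  U1={{p2},{p5},{p1,p2},{p2,p3},{p2,p4},{p2,p5},{p2,p6},{p2,p7},{p3,p5},{p4,p5},{p5,p6},{p5,p7},{p1,p2,p3},{p1,p2,p4},{p2,p5,p7},{p3,p5,p7},{p4,p5,p6}} U2={{p3},{p6},{p7},{p1,p3},{p1,p6},{p1,p7},{p2,p3},{p2,p6},{p2,p7},{p3,p5},{p3,p7},{p4,p6},{p5,p6},{p5,p7},{p1,p2,p3},{p2,p5,p7},{p3,p5,p7},{p4,p5,p6}} U3={{p2},{p4},{p1,p2},{p1,p4},{p2,p3},{p2,p4},{p2,p5},{p2,p6},{p2,p7},{p4,p5},{p4,p6},{p1,p2,p3},{p1,p2,p4},{p2,p5,p7},{p4,p5,p6}} U4={{p1},{p2},{p5},{p1,p2},{p1,p3},{p1,p4},{p1,p6},{p1,p7},{p2,p3},{p2,p4},{p2,p5},{p2,p6},{p2,p7},{p3,p5},{p4,p5},{p5,p6},{p5,p7},{p1,p2,p3},{p1,p2,p4},{p2,p5,p7},{p3,p5,p7},{p4,p5,p6}}
  U12={{p2,p3},{p2,p6},{p2,p7},{p3,p5},{p5,p6},{p5,p7},{p1,p2,p3},{p2,p5,p7},{p3,p5,p7},{p4,p5,p6}} U13={{p2},{p1,p2},{p2,p3},{p2,p4},{p2,p5},{p2,p6},{p2,p7},{p4,p5},{p1,p2,p3},{p1,p2,p4},{p2,p5,p7},{p4,p5,p6}} U14={{p2},{p5},{p1,p2},{p2,p3},{p2,p4},{p2,p5},{p2,p6},{p2,p7},{p3,p5},{p4,p5},{p5,p6},{p5,p7},{p1,p2,p3},{p1,p2,p4},{p2,p5,p7},{p3,p5,p7},{p4,p5,p6}} U23={{p2,p3},{p2,p6},{p2,p7},{p4,p6},{p1,p2,p3},{p2,p5,p7},{p4,p5,p6}} U24={{p1,p3},{p1,p6},{p1,p7},{p2,p3},{p2,p6},{p2,p7},{p3,p5},{p5,p6},{p5,p7},{p1,p2,p3},{p2,p5,p7},{p3,p5,p7},{p4,p5,p6}} U34={{p2},{p1,p2},{p1,p4},{p2,p3},{p2,p4},{p2,p5},{p2,p6},{p2,p7},{p4,p5},{p1,p2,p3},{p1,p2,p4},{p2,p5,p7},{p4,p5,p6}}
  U123={{p2,p3},{p2,p6},{p2,p7},{p1,p2,p3},{p2,p5,p7},{p4,p5,p6}} U124={{p2,p3},{p2,p6},{p2,p7},{p3,p5},{p5,p6},{p5,p7},{p1,p2,p3},{p2,p5,p7},{p3,p5,p7},{p4,p5,p6}} U134={{p2},{p1,p2},{p2,p3},{p2,p4},{p2,p5},{p2,p6},{p2,p7},{p4,p5},{p1,p2,p3},{p1,p2,p4},{p2,p5,p7},{p4,p5,p6}} U234={{p2,p3},{p2,p6},{p2,p7},{p1,p2,p3},{p2,p5,p7},{p4,p5,p6}}
  U1234={{p2,p3},{p2,p6},{p2,p7},{p1,p2,p3},{p2,p5,p7},{p4,p5,p6}}
components per intersection:
  U1: {{p2},{p5},{p1,p2},{p2,p3},{p2,p4},{p2,p5},{p2,p6},{p2,p7},{p3,p5},{p4,p5},{p5,p6},{p5,p7},{p1,p2,p3},{p1,p2,p4},{p2,p5,p7},{p3,p5,p7},{p4,p5,p6}}
  U2: {{p3},{p7},{p1,p3},{p1,p7},{p2,p3},{p2,p7},{p3,p5},{p3,p7},{p5,p7},{p1,p2,p3},{p2,p5,p7},{p3,p5,p7}} {{p6},{p1,p6},{p2,p6},{p4,p6},{p5,p6},{p4,p5,p6}}
  U3: {{p2},{p4},{p1,p2},{p1,p4},{p2,p3},{p2,p4},{p2,p5},{p2,p6},{p2,p7},{p4,p5},{p4,p6},{p1,p2,p3},{p1,p2,p4},{p2,p5,p7},{p4,p5,p6}}
  U4: {{p1},{p2},{p5},{p1,p2},{p1,p3},{p1,p4},{p1,p6},{p1,p7},{p2,p3},{p2,p4},{p2,p5},{p2,p6},{p2,p7},{p3,p5},{p4,p5},{p5,p6},{p5,p7},{p1,p2,p3},{p1,p2,p4},{p2,p5,p7},{p3,p5,p7},{p4,p5,p6}}
  U12: {{p2,p3},{p1,p2,p3}} {{p2,p6}} {{p2,p7},{p3,p5},{p5,p7},{p2,p5,p7},{p3,p5,p7}} {{p5,p6},{p4,p5,p6}}
  U13: {{p2},{p1,p2},{p2,p3},{p2,p4},{p2,p5},{p2,p6},{p2,p7},{p1,p2,p3},{p1,p2,p4},{p2,p5,p7}} {{p4,p5},{p4,p5,p6}}
  U14: {{p2},{p5},{p1,p2},{p2,p3},{p2,p4},{p2,p5},{p2,p6},{p2,p7},{p3,p5},{p4,p5},{p5,p6},{p5,p7},{p1,p2,p3},{p1,p2,p4},{p2,p5,p7},{p3,p5,p7},{p4,p5,p6}}
  U23: {{p2,p3},{p1,p2,p3}} {{p2,p6}} {{p2,p7},{p2,p5,p7}} {{p4,p6},{p4,p5,p6}}
  U24: {{p1,p3},{p2,p3},{p1,p2,p3}} {{p1,p6}} {{p1,p7}} {{p2,p6}} {{p2,p7},{p3,p5},{p5,p7},{p2,p5,p7},{p3,p5,p7}} {{p5,p6},{p4,p5,p6}}
  U34: {{p2},{p1,p2},{p1,p4},{p2,p3},{p2,p4},{p2,p5},{p2,p6},{p2,p7},{p1,p2,p3},{p1,p2,p4},{p2,p5,p7}} {{p4,p5},{p4,p5,p6}}
  U123: {{p2,p3},{p1,p2,p3}} {{p2,p6}} {{p2,p7},{p2,p5,p7}} {{p4,p5,p6}}
  U124: {{p2,p3},{p1,p2,p3}} {{p2,p6}} {{p2,p7},{p3,p5},{p5,p7},{p2,p5,p7},{p3,p5,p7}} {{p5,p6},{p4,p5,p6}}
  U134: {{p2},{p1,p2},{p2,p3},{p2,p4},{p2,p5},{p2,p6},{p2,p7},{p1,p2,p3},{p1,p2,p4},{p2,p5,p7}} {{p4,p5},{p4,p5,p6}}
  U234: {{p2,p3},{p1,p2,p3}} {{p2,p6}} {{p2,p7},{p2,p5,p7}} {{p4,p5,p6}}
  U1234: {{p2,p3},{p1,p2,p3}} {{p2,p6}} {{p2,p7},{p2,p5,p7}} {{p4,p5,p6}}
C dims 5,19,14,4; δ0: rk 4, SNF 1^4; δ1: rk 10, SNF 1^10; δ2: rk 4, SNF 1^4
degree 0: 5−4−0 = 1 → Ȟ^0 ≅ Z
degree 1: 19−10−4 = 5 → Ȟ^1 ≅ Z^5
degree 2: 14−4−10 = 0 → Ȟ^2 ≅ 0


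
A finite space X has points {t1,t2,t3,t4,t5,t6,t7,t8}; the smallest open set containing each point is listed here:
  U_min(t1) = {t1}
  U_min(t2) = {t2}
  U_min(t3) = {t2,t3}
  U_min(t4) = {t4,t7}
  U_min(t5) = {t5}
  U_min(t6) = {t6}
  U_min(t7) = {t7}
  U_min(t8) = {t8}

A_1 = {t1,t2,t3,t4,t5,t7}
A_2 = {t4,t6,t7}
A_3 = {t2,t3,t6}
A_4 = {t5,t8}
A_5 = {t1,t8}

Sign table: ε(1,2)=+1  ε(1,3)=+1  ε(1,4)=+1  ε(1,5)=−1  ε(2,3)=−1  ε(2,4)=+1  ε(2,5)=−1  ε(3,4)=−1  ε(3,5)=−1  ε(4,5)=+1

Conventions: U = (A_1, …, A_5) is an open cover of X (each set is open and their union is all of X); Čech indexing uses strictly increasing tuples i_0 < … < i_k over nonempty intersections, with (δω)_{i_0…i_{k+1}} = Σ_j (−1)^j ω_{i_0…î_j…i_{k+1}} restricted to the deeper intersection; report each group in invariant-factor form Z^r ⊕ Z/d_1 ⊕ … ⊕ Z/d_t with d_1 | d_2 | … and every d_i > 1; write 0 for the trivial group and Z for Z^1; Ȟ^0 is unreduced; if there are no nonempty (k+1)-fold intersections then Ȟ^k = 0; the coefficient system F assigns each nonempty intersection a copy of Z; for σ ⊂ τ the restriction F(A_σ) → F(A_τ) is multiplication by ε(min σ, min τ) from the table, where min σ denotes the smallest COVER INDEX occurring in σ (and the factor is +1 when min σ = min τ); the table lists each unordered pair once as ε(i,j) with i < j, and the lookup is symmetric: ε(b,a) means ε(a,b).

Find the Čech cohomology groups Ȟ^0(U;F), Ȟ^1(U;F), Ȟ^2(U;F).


Ȟ^0(U;F) ≅ 0, Ȟ^1(U;F) ≅ Z ⊕ Z/2 and Ȟ^2(U;F) ≅ 0

nerve of the cover:
  A12={t4,t7} A13={t2,t3} A14={t5} A15={t1} A23={t6} A45={t8}
C dims 5,6; δ0: rk 5, SNF 1^4·2
Ȟ^0 = (5 − 5) − 0 = 0, so Ȟ^0 ≅ 0
Ȟ^1 = (6 − 0) − 5 = 1 plus torsion [2], so Ȟ^1 ≅ Z ⊕ Z/2
Ȟ^2 = (0 − 0) − 0 = 0, so Ȟ^2 ≅ 0


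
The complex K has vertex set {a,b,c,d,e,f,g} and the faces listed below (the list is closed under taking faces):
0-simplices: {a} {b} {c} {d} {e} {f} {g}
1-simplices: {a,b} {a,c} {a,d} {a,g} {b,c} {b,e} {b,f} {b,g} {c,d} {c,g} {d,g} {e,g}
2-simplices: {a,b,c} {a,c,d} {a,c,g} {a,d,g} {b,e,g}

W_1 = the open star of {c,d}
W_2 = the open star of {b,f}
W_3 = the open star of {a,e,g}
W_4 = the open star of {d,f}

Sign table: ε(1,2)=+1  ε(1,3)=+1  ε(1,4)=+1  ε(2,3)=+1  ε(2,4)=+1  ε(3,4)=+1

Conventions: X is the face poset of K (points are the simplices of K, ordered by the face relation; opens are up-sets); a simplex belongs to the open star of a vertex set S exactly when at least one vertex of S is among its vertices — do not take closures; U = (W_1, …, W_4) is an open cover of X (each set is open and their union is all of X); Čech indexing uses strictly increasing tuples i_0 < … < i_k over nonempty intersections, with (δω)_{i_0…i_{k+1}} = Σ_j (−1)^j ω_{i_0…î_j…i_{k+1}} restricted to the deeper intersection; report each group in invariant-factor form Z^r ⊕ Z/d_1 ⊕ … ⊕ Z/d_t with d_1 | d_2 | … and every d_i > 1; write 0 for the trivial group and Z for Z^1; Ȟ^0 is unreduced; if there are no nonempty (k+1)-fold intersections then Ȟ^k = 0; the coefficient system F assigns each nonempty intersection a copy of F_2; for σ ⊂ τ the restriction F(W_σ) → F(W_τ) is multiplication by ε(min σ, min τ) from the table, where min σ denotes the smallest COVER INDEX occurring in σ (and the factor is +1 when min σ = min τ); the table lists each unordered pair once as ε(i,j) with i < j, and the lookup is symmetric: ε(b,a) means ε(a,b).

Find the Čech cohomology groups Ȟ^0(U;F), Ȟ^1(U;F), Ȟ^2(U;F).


intersection data:
  W1={{c},{d},{a,c},{a,d},{b,c},{c,d},{c,g},{d,g},{a,b,c},{a,c,d},{a,c,g},{a,d,g}} W2={{b},{f},{a,b},{b,c},{b,e},{b,f},{b,g},{a,b,c},{b,e,g}} W3={{a},{e},{g},{a,b},{a,c},{a,d},{a,g},{b,e},{b,g},{c,g},{d,g},{e,g},{a,b,c},{a,c,d},{a,c,g},{a,d,g},{b,e,g}} W4={{d},{f},{a,d},{b,f},{c,d},{d,g},{a,c,d},{a,d,g}}
  W12={{b,c},{a,b,c}} W13={{a,c},{a,d},{c,g},{d,g},{a,b,c},{a,c,d},{a,c,g},{a,d,g}} W14={{d},{a,d},{c,d},{d,g},{a,c,d},{a,d,g}} W23={{a,b},{b,e},{b,g},{a,b,c},{b,e,g}} W24={{f},{b,f}} W34={{a,d},{d,g},{a,c,d},{a,d,g}}
  W123={{a,b,c}} W134={{a,d},{d,g},{a,c,d},{a,d,g}}
C dims 4,6,2; δ0: rk_F2 3; δ1: rk_F2 2
Ȟ^0 = (4 − 3) − 0 = 1, so Ȟ^0 ≅ Z/2
Ȟ^1 = (6 − 2) − 3 = 1, so Ȟ^1 ≅ Z/2
Ȟ^2 = (2 − 0) − 2 = 0, so Ȟ^2 ≅ 0

Ȟ^0(U;F) ≅ Z/2, Ȟ^1(U;F) ≅ Z/2, Ȟ^2(U;F) ≅ 0


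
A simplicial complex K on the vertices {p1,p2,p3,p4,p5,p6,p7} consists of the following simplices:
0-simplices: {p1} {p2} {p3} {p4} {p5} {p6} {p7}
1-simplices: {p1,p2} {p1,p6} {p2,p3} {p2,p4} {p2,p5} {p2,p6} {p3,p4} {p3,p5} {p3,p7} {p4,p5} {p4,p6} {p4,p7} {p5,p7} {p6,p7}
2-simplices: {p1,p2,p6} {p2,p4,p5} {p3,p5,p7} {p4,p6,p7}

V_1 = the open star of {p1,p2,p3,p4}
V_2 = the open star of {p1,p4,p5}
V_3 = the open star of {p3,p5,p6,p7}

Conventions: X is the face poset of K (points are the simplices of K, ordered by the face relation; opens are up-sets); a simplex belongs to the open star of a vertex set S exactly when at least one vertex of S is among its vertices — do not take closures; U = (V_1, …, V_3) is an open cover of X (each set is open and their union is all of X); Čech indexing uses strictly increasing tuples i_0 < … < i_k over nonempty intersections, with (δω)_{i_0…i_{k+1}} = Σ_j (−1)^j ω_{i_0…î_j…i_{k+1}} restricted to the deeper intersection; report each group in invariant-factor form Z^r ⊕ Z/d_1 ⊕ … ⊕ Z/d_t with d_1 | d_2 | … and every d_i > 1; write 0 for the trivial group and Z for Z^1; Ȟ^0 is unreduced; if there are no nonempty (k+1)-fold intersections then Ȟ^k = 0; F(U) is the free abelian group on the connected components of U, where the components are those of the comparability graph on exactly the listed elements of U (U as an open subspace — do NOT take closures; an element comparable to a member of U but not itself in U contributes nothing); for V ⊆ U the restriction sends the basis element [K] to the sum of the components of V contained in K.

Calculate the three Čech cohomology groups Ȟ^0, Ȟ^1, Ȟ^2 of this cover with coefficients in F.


Ȟ^0 = Z,  Ȟ^1 = Z^3,  Ȟ^2 = 0

nerve simplices:
  V1={{p1},{p2},{p3},{p4},{p1,p2},{p1,p6},{p2,p3},{p2,p4},{p2,p5},{p2,p6},{p3,p4},{p3,p5},{p3,p7},{p4,p5},{p4,p6},{p4,p7},{p1,p2,p6},{p2,p4,p5},{p3,p5,p7},{p4,p6,p7}} V2={{p1},{p4},{p5},{p1,p2},{p1,p6},{p2,p4},{p2,p5},{p3,p4},{p3,p5},{p4,p5},{p4,p6},{p4,p7},{p5,p7},{p1,p2,p6},{p2,p4,p5},{p3,p5,p7},{p4,p6,p7}} V3={{p3},{p5},{p6},{p7},{p1,p6},{p2,p3},{p2,p5},{p2,p6},{p3,p4},{p3,p5},{p3,p7},{p4,p5},{p4,p6},{p4,p7},{p5,p7},{p6,p7},{p1,p2,p6},{p2,p4,p5},{p3,p5,p7},{p4,p6,p7}}
  V12={{p1},{p4},{p1,p2},{p1,p6},{p2,p4},{p2,p5},{p3,p4},{p3,p5},{p4,p5},{p4,p6},{p4,p7},{p1,p2,p6},{p2,p4,p5},{p3,p5,p7},{p4,p6,p7}} V13={{p3},{p1,p6},{p2,p3},{p2,p5},{p2,p6},{p3,p4},{p3,p5},{p3,p7},{p4,p5},{p4,p6},{p4,p7},{p1,p2,p6},{p2,p4,p5},{p3,p5,p7},{p4,p6,p7}} V23={{p5},{p1,p6},{p2,p5},{p3,p4},{p3,p5},{p4,p5},{p4,p6},{p4,p7},{p5,p7},{p1,p2,p6},{p2,p4,p5},{p3,p5,p7},{p4,p6,p7}}
  V123={{p1,p6},{p2,p5},{p3,p4},{p3,p5},{p4,p5},{p4,p6},{p4,p7},{p1,p2,p6},{p2,p4,p5},{p3,p5,p7},{p4,p6,p7}}
components per intersection:
  V1: {{p1},{p2},{p3},{p4},{p1,p2},{p1,p6},{p2,p3},{p2,p4},{p2,p5},{p2,p6},{p3,p4},{p3,p5},{p3,p7},{p4,p5},{p4,p6},{p4,p7},{p1,p2,p6},{p2,p4,p5},{p3,p5,p7},{p4,p6,p7}}
  V2: {{p1},{p1,p2},{p1,p6},{p1,p2,p6}} {{p4},{p5},{p2,p4},{p2,p5},{p3,p4},{p3,p5},{p4,p5},{p4,p6},{p4,p7},{p5,p7},{p2,p4,p5},{p3,p5,p7},{p4,p6,p7}}
  V3: {{p3},{p5},{p6},{p7},{p1,p6},{p2,p3},{p2,p5},{p2,p6},{p3,p4},{p3,p5},{p3,p7},{p4,p5},{p4,p6},{p4,p7},{p5,p7},{p6,p7},{p1,p2,p6},{p2,p4,p5},{p3,p5,p7},{p4,p6,p7}}
  V12: {{p1},{p1,p2},{p1,p6},{p1,p2,p6}} {{p4},{p2,p4},{p2,p5},{p3,p4},{p4,p5},{p4,p6},{p4,p7},{p2,p4,p5},{p4,p6,p7}} {{p3,p5},{p3,p5,p7}}
  V13: {{p3},{p2,p3},{p3,p4},{p3,p5},{p3,p7},{p3,p5,p7}} {{p1,p6},{p2,p6},{p1,p2,p6}} {{p2,p5},{p4,p5},{p2,p4,p5}} {{p4,p6},{p4,p7},{p4,p6,p7}}
  V23: {{p5},{p2,p5},{p3,p5},{p4,p5},{p5,p7},{p2,p4,p5},{p3,p5,p7}} {{p1,p6},{p1,p2,p6}} {{p3,p4}} {{p4,p6},{p4,p7},{p4,p6,p7}}
  V123: {{p1,p6},{p1,p2,p6}} {{p2,p5},{p4,p5},{p2,p4,p5}} {{p3,p4}} {{p3,p5},{p3,p5,p7}} {{p4,p6},{p4,p7},{p4,p6,p7}}
C dims 4,11,5; δ0: rk 3, SNF 1^3; δ1: rk 5, SNF 1^5
degree 0: 4−3−0 = 1 → Ȟ^0 ≅ Z
degree 1: 11−5−3 = 3 → Ȟ^1 ≅ Z^3
degree 2: 5−0−5 = 0 → Ȟ^2 ≅ 0
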